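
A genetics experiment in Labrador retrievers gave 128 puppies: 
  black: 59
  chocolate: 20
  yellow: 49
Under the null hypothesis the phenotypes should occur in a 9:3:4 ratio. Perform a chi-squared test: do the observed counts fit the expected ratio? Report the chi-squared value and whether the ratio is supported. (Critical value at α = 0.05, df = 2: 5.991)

12.045; not consistent

Under the 9:3:4 hypothesis (Σ ratio = 16, N = 128):
  black: 128 × 9/16 = 72
  chocolate: 128 × 3/16 = 24
  yellow: 128 × 4/16 = 32
χ² = Σ (O − E)² / E
  black: (59 − 72)² / 72 = 2.3472
  chocolate: (20 − 24)² / 24 = 0.6667
  yellow: (49 − 32)² / 32 = 9.0312
χ² = 2.3472 + 0.6667 + 9.0312 = 12.0451 ≈ 12.045
Degrees of freedom = 3 − 1 = 2; critical value at α = 0.05 is 5.991.
Since 12.045 > 5.991, we reject the null hypothesis — the data do not fit the 9:3:4 ratio.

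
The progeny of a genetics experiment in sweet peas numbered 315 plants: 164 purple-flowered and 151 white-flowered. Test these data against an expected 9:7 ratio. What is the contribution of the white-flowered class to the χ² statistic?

Total ratio parts = 16. Expected numbers out of 315:
  purple-flowered: 315 × 9/16 = 177.1875
  white-flowered: 315 × 7/16 = 137.8125
Contribution of white-flowered: (151 − 137.8125)² / 137.8125 = 1.2619

1.262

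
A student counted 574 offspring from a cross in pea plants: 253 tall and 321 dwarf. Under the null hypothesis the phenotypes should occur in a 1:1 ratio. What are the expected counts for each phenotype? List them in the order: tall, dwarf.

287, 287

Under the 1:1 hypothesis (Σ ratio = 2, N = 574):
  tall: 574 × 1/2 = 287
  dwarf: 574 × 1/2 = 287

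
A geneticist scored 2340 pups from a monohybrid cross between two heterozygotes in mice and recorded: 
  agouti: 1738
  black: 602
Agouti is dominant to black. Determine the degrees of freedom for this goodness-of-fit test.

1

For a monohybrid cross between heterozygotes with complete dominance, the expected phenotypic ratio is 3:1.
A goodness-of-fit test with 2 phenotype classes has df = 2 − 1 = 1.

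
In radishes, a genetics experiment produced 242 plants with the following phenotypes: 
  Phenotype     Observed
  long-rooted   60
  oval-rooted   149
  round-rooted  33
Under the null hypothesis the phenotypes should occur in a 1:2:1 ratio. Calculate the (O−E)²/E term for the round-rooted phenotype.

12.500

Total ratio parts = 4. Expected numbers out of 242:
  long-rooted: 242 × 1/4 = 60.5
  oval-rooted: 242 × 2/4 = 121
  round-rooted: 242 × 1/4 = 60.5
Contribution of round-rooted: (33 − 60.5)² / 60.5 = 12.5000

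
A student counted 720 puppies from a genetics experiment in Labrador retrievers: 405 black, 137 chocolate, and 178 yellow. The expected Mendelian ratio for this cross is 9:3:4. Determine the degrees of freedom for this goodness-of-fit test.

A goodness-of-fit test with 3 phenotype classes has df = 3 − 1 = 2.

2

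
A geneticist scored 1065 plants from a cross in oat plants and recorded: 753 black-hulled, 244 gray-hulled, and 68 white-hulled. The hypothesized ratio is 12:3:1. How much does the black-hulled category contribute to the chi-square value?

2.620

The 12:3:1 ratio has 16 parts, so with N = 1065 the expected counts are:
  black-hulled: 1065 × 12/16 = 798.75
  gray-hulled: 1065 × 3/16 = 199.6875
  white-hulled: 1065 × 1/16 = 66.5625
Contribution of black-hulled: (753 − 798.75)² / 798.75 = 2.6204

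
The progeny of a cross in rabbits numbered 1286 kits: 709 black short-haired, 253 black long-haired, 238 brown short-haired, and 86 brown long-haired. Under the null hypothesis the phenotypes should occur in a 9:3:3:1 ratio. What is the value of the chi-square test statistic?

Expected counts for N = 1286 under a 9:3:3:1 ratio (total parts = 16):
  black short-haired: 1286 × 9/16 = 723.375
  black long-haired: 1286 × 3/16 = 241.125
  brown short-haired: 1286 × 3/16 = 241.125
  brown long-haired: 1286 × 1/16 = 80.375
χ² = Σ (O − E)² / E
  black short-haired: (709 − 723.375)² / 723.375 = 0.2857
  black long-haired: (253 − 241.125)² / 241.125 = 0.5848
  brown short-haired: (238 − 241.125)² / 241.125 = 0.0405
  brown long-haired: (86 − 80.375)² / 80.375 = 0.3937
χ² = 0.2857 + 0.5848 + 0.0405 + 0.3937 = 1.3047 ≈ 1.305

1.305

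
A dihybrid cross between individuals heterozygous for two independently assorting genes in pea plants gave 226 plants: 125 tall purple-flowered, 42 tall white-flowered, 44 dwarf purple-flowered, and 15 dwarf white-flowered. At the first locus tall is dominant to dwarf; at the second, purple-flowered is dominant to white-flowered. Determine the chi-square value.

0.155

A dihybrid F₂ with independent assortment and complete dominance at both loci gives a 9:3:3:1 phenotypic ratio.
Expected counts for N = 226 under a 9:3:3:1 ratio (total parts = 16):
  tall purple-flowered: 226 × 9/16 = 127.125
  tall white-flowered: 226 × 3/16 = 42.375
  dwarf purple-flowered: 226 × 3/16 = 42.375
  dwarf white-flowered: 226 × 1/16 = 14.125
χ² = Σ (O − E)² / E
  tall purple-flowered: (125 − 127.125)² / 127.125 = 0.0355
  tall white-flowered: (42 − 42.375)² / 42.375 = 0.0033
  dwarf purple-flowered: (44 − 42.375)² / 42.375 = 0.0623
  dwarf white-flowered: (15 − 14.125)² / 14.125 = 0.0542
χ² = 0.0355 + 0.0033 + 0.0623 + 0.0542 = 0.1553 ≈ 0.155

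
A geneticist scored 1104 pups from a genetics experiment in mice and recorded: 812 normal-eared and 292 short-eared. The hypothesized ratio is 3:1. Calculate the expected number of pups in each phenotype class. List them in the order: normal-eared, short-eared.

The 3:1 ratio has 4 parts, so with N = 1104 the expected counts are:
  normal-eared: 1104 × 3/4 = 828
  short-eared: 1104 × 1/4 = 276

828, 276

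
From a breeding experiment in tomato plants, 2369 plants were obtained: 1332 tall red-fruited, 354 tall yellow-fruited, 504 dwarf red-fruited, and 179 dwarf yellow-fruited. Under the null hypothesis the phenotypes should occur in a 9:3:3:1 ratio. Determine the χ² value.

Under the 9:3:3:1 hypothesis (Σ ratio = 16, N = 2369):
  tall red-fruited: 2369 × 9/16 = 1332.5625
  tall yellow-fruited: 2369 × 3/16 = 444.1875
  dwarf red-fruited: 2369 × 3/16 = 444.1875
  dwarf yellow-fruited: 2369 × 1/16 = 148.0625
χ² = Σ (O − E)² / E
  tall red-fruited: (1332 − 1332.5625)² / 1332.5625 = 0.0002
  tall yellow-fruited: (354 − 444.1875)² / 444.1875 = 18.3116
  dwarf red-fruited: (504 − 444.1875)² / 444.1875 = 8.0541
  dwarf yellow-fruited: (179 − 148.0625)² / 148.0625 = 6.4644
χ² = 0.0002 + 18.3116 + 8.0541 + 6.4644 = 32.8303 ≈ 32.830

32.830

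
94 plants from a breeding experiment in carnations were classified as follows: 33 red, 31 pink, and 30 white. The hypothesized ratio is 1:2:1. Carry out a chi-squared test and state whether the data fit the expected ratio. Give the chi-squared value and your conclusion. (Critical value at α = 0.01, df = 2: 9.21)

Total ratio parts = 4. Expected numbers out of 94:
  red: 94 × 1/4 = 23.5
  pink: 94 × 2/4 = 47
  white: 94 × 1/4 = 23.5
χ² = Σ (O − E)² / E
  red: (33 − 23.5)² / 23.5 = 3.8404
  pink: (31 − 47)² / 47 = 5.4468
  white: (30 − 23.5)² / 23.5 = 1.7979
χ² = 3.8404 + 5.4468 + 1.7979 = 11.0851 ≈ 11.085
Degrees of freedom = 3 − 1 = 2; critical value at α = 0.01 is 9.21.
Since 11.085 > 9.21, we reject the null hypothesis — the data do not fit the 1:2:1 ratio.

11.085; not consistent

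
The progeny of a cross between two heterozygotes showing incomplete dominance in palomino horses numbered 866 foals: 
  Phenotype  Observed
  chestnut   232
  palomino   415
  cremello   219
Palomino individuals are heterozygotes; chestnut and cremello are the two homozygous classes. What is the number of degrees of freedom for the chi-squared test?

With incomplete dominance, a heterozygote × heterozygote cross gives a 1:2:1 phenotypic ratio.
A goodness-of-fit test with 3 phenotype classes has df = 3 − 1 = 2.

2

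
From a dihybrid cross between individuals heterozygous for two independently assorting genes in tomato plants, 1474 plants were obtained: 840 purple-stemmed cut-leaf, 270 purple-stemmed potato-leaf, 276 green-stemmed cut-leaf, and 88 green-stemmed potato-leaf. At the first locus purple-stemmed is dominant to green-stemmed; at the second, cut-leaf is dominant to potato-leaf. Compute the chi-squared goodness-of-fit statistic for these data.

0.475

A dihybrid F₂ with independent assortment and complete dominance at both loci gives a 9:3:3:1 phenotypic ratio.
Total ratio parts = 16. Expected numbers out of 1474:
  purple-stemmed cut-leaf: 1474 × 9/16 = 829.125
  purple-stemmed potato-leaf: 1474 × 3/16 = 276.375
  green-stemmed cut-leaf: 1474 × 3/16 = 276.375
  green-stemmed potato-leaf: 1474 × 1/16 = 92.125
χ² = Σ (O − E)² / E
  purple-stemmed cut-leaf: (840 − 829.125)² / 829.125 = 0.1426
  purple-stemmed potato-leaf: (270 − 276.375)² / 276.375 = 0.1470
  green-stemmed cut-leaf: (276 − 276.375)² / 276.375 = 0.0005
  green-stemmed potato-leaf: (88 − 92.125)² / 92.125 = 0.1847
χ² = 0.1426 + 0.1470 + 0.0005 + 0.1847 = 0.4748 ≈ 0.475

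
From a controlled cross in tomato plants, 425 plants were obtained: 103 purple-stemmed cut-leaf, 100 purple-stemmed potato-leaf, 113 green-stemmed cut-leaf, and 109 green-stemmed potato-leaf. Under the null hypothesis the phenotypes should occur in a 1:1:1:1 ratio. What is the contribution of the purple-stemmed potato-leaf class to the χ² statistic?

0.368

Under the 1:1:1:1 hypothesis (Σ ratio = 4, N = 425):
  purple-stemmed cut-leaf: 425 × 1/4 = 106.25
  purple-stemmed potato-leaf: 425 × 1/4 = 106.25
  green-stemmed cut-leaf: 425 × 1/4 = 106.25
  green-stemmed potato-leaf: 425 × 1/4 = 106.25
Contribution of purple-stemmed potato-leaf: (100 − 106.25)² / 106.25 = 0.3676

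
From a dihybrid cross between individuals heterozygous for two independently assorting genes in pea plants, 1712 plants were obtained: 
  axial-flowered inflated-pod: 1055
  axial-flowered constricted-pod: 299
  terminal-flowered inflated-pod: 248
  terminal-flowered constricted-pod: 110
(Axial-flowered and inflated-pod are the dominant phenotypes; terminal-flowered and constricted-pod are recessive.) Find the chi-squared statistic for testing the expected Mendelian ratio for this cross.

A dihybrid F₂ with independent assortment and complete dominance at both loci gives a 9:3:3:1 phenotypic ratio.
The 9:3:3:1 ratio has 16 parts, so with N = 1712 the expected counts are:
  axial-flowered inflated-pod: 1712 × 9/16 = 963
  axial-flowered constricted-pod: 1712 × 3/16 = 321
  terminal-flowered inflated-pod: 1712 × 3/16 = 321
  terminal-flowered constricted-pod: 1712 × 1/16 = 107
χ² = Σ (O − E)² / E
  axial-flowered inflated-pod: (1055 − 963)² / 963 = 8.7892
  axial-flowered constricted-pod: (299 − 321)² / 321 = 1.5078
  terminal-flowered inflated-pod: (248 − 321)² / 321 = 16.6012
  terminal-flowered constricted-pod: (110 − 107)² / 107 = 0.0841
χ² = 8.7892 + 1.5078 + 16.6012 + 0.0841 = 26.9823 ≈ 26.982

26.982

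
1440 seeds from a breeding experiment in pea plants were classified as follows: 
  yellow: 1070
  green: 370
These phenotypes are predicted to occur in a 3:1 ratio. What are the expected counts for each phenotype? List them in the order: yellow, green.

Expected counts for N = 1440 under a 3:1 ratio (total parts = 4):
  yellow: 1440 × 3/4 = 1080
  green: 1440 × 1/4 = 360

1080, 360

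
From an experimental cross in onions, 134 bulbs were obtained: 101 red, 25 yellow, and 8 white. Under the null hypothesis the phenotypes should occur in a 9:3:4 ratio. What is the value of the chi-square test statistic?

The 9:3:4 ratio has 16 parts, so with N = 134 the expected counts are:
  red: 134 × 9/16 = 75.375
  yellow: 134 × 3/16 = 25.125
  white: 134 × 4/16 = 33.5
χ² = Σ (O − E)² / E
  red: (101 − 75.375)² / 75.375 = 8.7117
  yellow: (25 − 25.125)² / 25.125 = 0.0006
  white: (8 − 33.5)² / 33.5 = 19.4104
χ² = 8.7117 + 0.0006 + 19.4104 = 28.1227 ≈ 28.123

28.123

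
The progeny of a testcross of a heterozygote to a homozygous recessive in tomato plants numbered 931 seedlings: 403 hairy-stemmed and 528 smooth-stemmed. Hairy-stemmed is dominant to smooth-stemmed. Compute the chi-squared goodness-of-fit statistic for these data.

A testcross of a heterozygote (Aa × aa) gives a 1:1 phenotypic ratio.
Expected counts for N = 931 under a 1:1 ratio (total parts = 2):
  hairy-stemmed: 931 × 1/2 = 465.5
  smooth-stemmed: 931 × 1/2 = 465.5
χ² = Σ (O − E)² / E
  hairy-stemmed: (403 − 465.5)² / 465.5 = 8.3915
  smooth-stemmed: (528 − 465.5)² / 465.5 = 8.3915
χ² = 8.3915 + 8.3915 = 16.783

16.783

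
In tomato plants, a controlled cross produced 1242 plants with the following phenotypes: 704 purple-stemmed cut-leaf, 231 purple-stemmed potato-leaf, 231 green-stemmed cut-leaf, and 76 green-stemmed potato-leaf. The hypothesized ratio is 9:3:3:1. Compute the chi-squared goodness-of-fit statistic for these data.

Expected counts for N = 1242 under a 9:3:3:1 ratio (total parts = 16):
  purple-stemmed cut-leaf: 1242 × 9/16 = 698.625
  purple-stemmed potato-leaf: 1242 × 3/16 = 232.875
  green-stemmed cut-leaf: 1242 × 3/16 = 232.875
  green-stemmed potato-leaf: 1242 × 1/16 = 77.625
χ² = Σ (O − E)² / E
  purple-stemmed cut-leaf: (704 − 698.625)² / 698.625 = 0.0414
  purple-stemmed potato-leaf: (231 − 232.875)² / 232.875 = 0.0151
  green-stemmed cut-leaf: (231 − 232.875)² / 232.875 = 0.0151
  green-stemmed potato-leaf: (76 − 77.625)² / 77.625 = 0.0340
χ² = 0.0414 + 0.0151 + 0.0151 + 0.0340 = 0.1056 ≈ 0.106

0.106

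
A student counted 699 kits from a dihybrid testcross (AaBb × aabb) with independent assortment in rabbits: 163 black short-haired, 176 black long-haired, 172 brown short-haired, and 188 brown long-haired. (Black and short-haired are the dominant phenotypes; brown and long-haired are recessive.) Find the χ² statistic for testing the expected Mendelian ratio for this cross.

1.847

A dihybrid testcross with independent assortment gives a 1:1:1:1 ratio.
The 1:1:1:1 ratio has 4 parts, so with N = 699 the expected counts are:
  black short-haired: 699 × 1/4 = 174.75
  black long-haired: 699 × 1/4 = 174.75
  brown short-haired: 699 × 1/4 = 174.75
  brown long-haired: 699 × 1/4 = 174.75
χ² = Σ (O − E)² / E
  black short-haired: (163 − 174.75)² / 174.75 = 0.7901
  black long-haired: (176 − 174.75)² / 174.75 = 0.0089
  brown short-haired: (172 − 174.75)² / 174.75 = 0.0433
  brown long-haired: (188 − 174.75)² / 174.75 = 1.0046
χ² = 0.7901 + 0.0089 + 0.0433 + 1.0046 = 1.8469 ≈ 1.847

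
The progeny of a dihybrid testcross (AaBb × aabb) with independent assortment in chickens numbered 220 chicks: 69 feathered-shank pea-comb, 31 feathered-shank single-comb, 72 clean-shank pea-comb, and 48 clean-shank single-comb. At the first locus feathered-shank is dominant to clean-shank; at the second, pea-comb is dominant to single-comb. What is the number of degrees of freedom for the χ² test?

A dihybrid testcross with independent assortment gives a 1:1:1:1 ratio.
A goodness-of-fit test with 4 phenotype classes has df = 4 − 1 = 3.

3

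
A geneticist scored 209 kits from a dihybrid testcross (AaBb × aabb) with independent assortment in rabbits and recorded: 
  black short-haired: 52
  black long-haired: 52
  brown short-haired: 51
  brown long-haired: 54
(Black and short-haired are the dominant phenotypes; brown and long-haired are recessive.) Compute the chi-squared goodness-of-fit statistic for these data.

A dihybrid testcross with independent assortment gives a 1:1:1:1 ratio.
Expected counts for N = 209 under a 1:1:1:1 ratio (total parts = 4):
  black short-haired: 209 × 1/4 = 52.25
  black long-haired: 209 × 1/4 = 52.25
  brown short-haired: 209 × 1/4 = 52.25
  brown long-haired: 209 × 1/4 = 52.25
χ² = Σ (O − E)² / E
  black short-haired: (52 − 52.25)² / 52.25 = 0.0012
  black long-haired: (52 − 52.25)² / 52.25 = 0.0012
  brown short-haired: (51 − 52.25)² / 52.25 = 0.0299
  brown long-haired: (54 − 52.25)² / 52.25 = 0.0586
χ² = 0.0012 + 0.0012 + 0.0299 + 0.0586 = 0.0909 ≈ 0.091

0.091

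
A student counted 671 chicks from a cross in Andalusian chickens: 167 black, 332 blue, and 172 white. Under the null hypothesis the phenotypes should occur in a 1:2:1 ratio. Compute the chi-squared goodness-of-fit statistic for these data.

0.148

Under the 1:2:1 hypothesis (Σ ratio = 4, N = 671):
  black: 671 × 1/4 = 167.75
  blue: 671 × 2/4 = 335.5
  white: 671 × 1/4 = 167.75
χ² = Σ (O − E)² / E
  black: (167 − 167.75)² / 167.75 = 0.0034
  blue: (332 − 335.5)² / 335.5 = 0.0365
  white: (172 − 167.75)² / 167.75 = 0.1077
χ² = 0.0034 + 0.0365 + 0.1077 = 0.1476 ≈ 0.148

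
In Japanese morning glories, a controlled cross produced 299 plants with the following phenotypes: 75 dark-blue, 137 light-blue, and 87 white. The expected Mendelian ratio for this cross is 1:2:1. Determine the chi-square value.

The 1:2:1 ratio has 4 parts, so with N = 299 the expected counts are:
  dark-blue: 299 × 1/4 = 74.75
  light-blue: 299 × 2/4 = 149.5
  white: 299 × 1/4 = 74.75
χ² = Σ (O − E)² / E
  dark-blue: (75 − 74.75)² / 74.75 = 0.0008
  light-blue: (137 − 149.5)² / 149.5 = 1.0452
  white: (87 − 74.75)² / 74.75 = 2.0075
χ² = 0.0008 + 1.0452 + 2.0075 = 3.0535 ≈ 3.054

3.054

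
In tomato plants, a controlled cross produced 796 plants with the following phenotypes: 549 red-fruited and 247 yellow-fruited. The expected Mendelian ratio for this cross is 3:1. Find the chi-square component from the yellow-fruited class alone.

11.578

Under the 3:1 hypothesis (Σ ratio = 4, N = 796):
  red-fruited: 796 × 3/4 = 597
  yellow-fruited: 796 × 1/4 = 199
Contribution of yellow-fruited: (247 − 199)² / 199 = 11.5779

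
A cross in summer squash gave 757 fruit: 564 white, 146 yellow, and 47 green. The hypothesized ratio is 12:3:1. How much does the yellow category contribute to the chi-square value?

0.116

Under the 12:3:1 hypothesis (Σ ratio = 16, N = 757):
  white: 757 × 12/16 = 567.75
  yellow: 757 × 3/16 = 141.9375
  green: 757 × 1/16 = 47.3125
Contribution of yellow: (146 − 141.9375)² / 141.9375 = 0.1163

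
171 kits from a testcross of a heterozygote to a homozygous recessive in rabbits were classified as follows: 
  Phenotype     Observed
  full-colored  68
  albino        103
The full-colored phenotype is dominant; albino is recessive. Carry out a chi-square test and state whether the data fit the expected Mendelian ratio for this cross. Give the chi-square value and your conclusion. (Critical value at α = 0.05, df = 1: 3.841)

A testcross of a heterozygote (Aa × aa) gives a 1:1 phenotypic ratio.
Under the 1:1 hypothesis (Σ ratio = 2, N = 171):
  full-colored: 171 × 1/2 = 85.5
  albino: 171 × 1/2 = 85.5
χ² = Σ (O − E)² / E
  full-colored: (68 − 85.5)² / 85.5 = 3.5819
  albino: (103 − 85.5)² / 85.5 = 3.5819
χ² = 3.5819 + 3.5819 = 7.1638 ≈ 7.164
Degrees of freedom = 2 − 1 = 1; critical value at α = 0.05 is 3.841.
Since 7.164 > 3.841, we reject the null hypothesis — the data do not fit the 1:1 ratio.

7.164; not consistent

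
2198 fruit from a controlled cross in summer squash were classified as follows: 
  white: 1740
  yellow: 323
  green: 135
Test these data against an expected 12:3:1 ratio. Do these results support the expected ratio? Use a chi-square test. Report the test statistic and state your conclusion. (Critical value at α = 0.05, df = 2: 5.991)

Expected counts for N = 2198 under a 12:3:1 ratio (total parts = 16):
  white: 2198 × 12/16 = 1648.5
  yellow: 2198 × 3/16 = 412.125
  green: 2198 × 1/16 = 137.375
χ² = Σ (O − E)² / E
  white: (1740 − 1648.5)² / 1648.5 = 5.0787
  yellow: (323 − 412.125)² / 412.125 = 19.2739
  green: (135 − 137.375)² / 137.375 = 0.0411
χ² = 5.0787 + 19.2739 + 0.0411 = 24.3937 ≈ 24.394
Degrees of freedom = 3 − 1 = 2; critical value at α = 0.05 is 5.991.
Since 24.394 > 5.991, we reject the null hypothesis — the data do not fit the 12:3:1 ratio.

24.394; not consistent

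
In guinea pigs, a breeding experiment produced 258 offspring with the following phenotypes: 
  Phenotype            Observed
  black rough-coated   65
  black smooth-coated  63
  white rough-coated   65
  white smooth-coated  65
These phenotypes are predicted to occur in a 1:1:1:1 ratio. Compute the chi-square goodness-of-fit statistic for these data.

0.047

Expected counts for N = 258 under a 1:1:1:1 ratio (total parts = 4):
  black rough-coated: 258 × 1/4 = 64.5
  black smooth-coated: 258 × 1/4 = 64.5
  white rough-coated: 258 × 1/4 = 64.5
  white smooth-coated: 258 × 1/4 = 64.5
χ² = Σ (O − E)² / E
  black rough-coated: (65 − 64.5)² / 64.5 = 0.0039
  black smooth-coated: (63 − 64.5)² / 64.5 = 0.0349
  white rough-coated: (65 − 64.5)² / 64.5 = 0.0039
  white smooth-coated: (65 − 64.5)² / 64.5 = 0.0039
χ² = 0.0039 + 0.0349 + 0.0039 + 0.0039 = 0.0466 ≈ 0.047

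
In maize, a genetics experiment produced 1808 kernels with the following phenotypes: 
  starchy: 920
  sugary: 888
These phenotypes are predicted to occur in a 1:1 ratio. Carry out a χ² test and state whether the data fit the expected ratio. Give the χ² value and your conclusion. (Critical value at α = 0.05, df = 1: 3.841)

The 1:1 ratio has 2 parts, so with N = 1808 the expected counts are:
  starchy: 1808 × 1/2 = 904
  sugary: 1808 × 1/2 = 904
χ² = Σ (O − E)² / E
  starchy: (920 − 904)² / 904 = 0.2832
  sugary: (888 − 904)² / 904 = 0.2832
χ² = 0.2832 + 0.2832 = 0.5664 ≈ 0.566
Degrees of freedom = 2 − 1 = 1; critical value at α = 0.05 is 3.841.
Since 0.566 < 3.841, we fail to reject the null hypothesis — the data are consistent with the 1:1 ratio.

0.566; consistent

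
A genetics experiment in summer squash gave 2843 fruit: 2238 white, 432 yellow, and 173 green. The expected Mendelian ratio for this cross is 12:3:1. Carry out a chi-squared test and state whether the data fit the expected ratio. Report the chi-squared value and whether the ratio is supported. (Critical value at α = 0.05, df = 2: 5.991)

Total ratio parts = 16. Expected numbers out of 2843:
  white: 2843 × 12/16 = 2132.25
  yellow: 2843 × 3/16 = 533.0625
  green: 2843 × 1/16 = 177.6875
χ² = Σ (O − E)² / E
  white: (2238 − 2132.25)² / 2132.25 = 5.2447
  yellow: (432 − 533.0625)² / 533.0625 = 19.1603
  green: (173 − 177.6875)² / 177.6875 = 0.1237
χ² = 5.2447 + 19.1603 + 0.1237 = 24.5287 ≈ 24.529
Degrees of freedom = 3 − 1 = 2; critical value at α = 0.05 is 5.991.
Since 24.529 > 5.991, we reject the null hypothesis — the data do not fit the 12:3:1 ratio.

24.529; not consistent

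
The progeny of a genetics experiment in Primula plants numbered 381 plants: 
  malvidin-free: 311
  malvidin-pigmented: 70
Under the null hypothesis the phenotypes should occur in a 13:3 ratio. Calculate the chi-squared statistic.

Under the 13:3 hypothesis (Σ ratio = 16, N = 381):
  malvidin-free: 381 × 13/16 = 309.5625
  malvidin-pigmented: 381 × 3/16 = 71.4375
χ² = Σ (O − E)² / E
  malvidin-free: (311 − 309.5625)² / 309.5625 = 0.0067
  malvidin-pigmented: (70 − 71.4375)² / 71.4375 = 0.0289
χ² = 0.0067 + 0.0289 = 0.0356 ≈ 0.036

0.036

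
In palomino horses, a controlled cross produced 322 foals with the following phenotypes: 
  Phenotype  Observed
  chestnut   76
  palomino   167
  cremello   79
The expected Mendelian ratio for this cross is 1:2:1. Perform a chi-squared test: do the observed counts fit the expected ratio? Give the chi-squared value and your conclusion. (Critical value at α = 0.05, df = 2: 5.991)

Expected counts for N = 322 under a 1:2:1 ratio (total parts = 4):
  chestnut: 322 × 1/4 = 80.5
  palomino: 322 × 2/4 = 161
  cremello: 322 × 1/4 = 80.5
χ² = Σ (O − E)² / E
  chestnut: (76 − 80.5)² / 80.5 = 0.2516
  palomino: (167 − 161)² / 161 = 0.2236
  cremello: (79 − 80.5)² / 80.5 = 0.0280
χ² = 0.2516 + 0.2236 + 0.0280 = 0.5032 ≈ 0.503
Degrees of freedom = 3 − 1 = 2; critical value at α = 0.05 is 5.991.
Since 0.503 < 5.991, we fail to reject the null hypothesis — the data are consistent with the 1:2:1 ratio.

0.503; consistent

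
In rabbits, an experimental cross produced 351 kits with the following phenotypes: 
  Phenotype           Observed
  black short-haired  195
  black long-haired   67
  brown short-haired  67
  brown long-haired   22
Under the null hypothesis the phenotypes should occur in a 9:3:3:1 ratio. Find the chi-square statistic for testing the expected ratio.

The 9:3:3:1 ratio has 16 parts, so with N = 351 the expected counts are:
  black short-haired: 351 × 9/16 = 197.4375
  black long-haired: 351 × 3/16 = 65.8125
  brown short-haired: 351 × 3/16 = 65.8125
  brown long-haired: 351 × 1/16 = 21.9375
χ² = Σ (O − E)² / E
  black short-haired: (195 − 197.4375)² / 197.4375 = 0.0301
  black long-haired: (67 − 65.8125)² / 65.8125 = 0.0214
  brown short-haired: (67 − 65.8125)² / 65.8125 = 0.0214
  brown long-haired: (22 − 21.9375)² / 21.9375 = 0.0002
χ² = 0.0301 + 0.0214 + 0.0214 + 0.0002 = 0.0731 ≈ 0.073

0.073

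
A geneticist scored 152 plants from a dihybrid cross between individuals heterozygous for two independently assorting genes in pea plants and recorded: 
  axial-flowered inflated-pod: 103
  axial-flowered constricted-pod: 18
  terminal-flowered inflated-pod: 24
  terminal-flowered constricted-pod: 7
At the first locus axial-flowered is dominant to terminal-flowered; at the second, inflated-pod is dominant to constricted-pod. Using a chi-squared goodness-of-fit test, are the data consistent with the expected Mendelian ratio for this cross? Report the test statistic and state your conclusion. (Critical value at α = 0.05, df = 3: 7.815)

A dihybrid F₂ with independent assortment and complete dominance at both loci gives a 9:3:3:1 phenotypic ratio.
Under the 9:3:3:1 hypothesis (Σ ratio = 16, N = 152):
  axial-flowered inflated-pod: 152 × 9/16 = 85.5
  axial-flowered constricted-pod: 152 × 3/16 = 28.5
  terminal-flowered inflated-pod: 152 × 3/16 = 28.5
  terminal-flowered constricted-pod: 152 × 1/16 = 9.5
χ² = Σ (O − E)² / E
  axial-flowered inflated-pod: (103 − 85.5)² / 85.5 = 3.5819
  axial-flowered constricted-pod: (18 − 28.5)² / 28.5 = 3.8684
  terminal-flowered inflated-pod: (24 − 28.5)² / 28.5 = 0.7105
  terminal-flowered constricted-pod: (7 − 9.5)² / 9.5 = 0.6579
χ² = 3.5819 + 3.8684 + 0.7105 + 0.6579 = 8.8187 ≈ 8.819
Degrees of freedom = 4 − 1 = 3; critical value at α = 0.05 is 7.815.
Since 8.819 > 7.815, we reject the null hypothesis — the data do not fit the 9:3:3:1 ratio.

8.819; not consistent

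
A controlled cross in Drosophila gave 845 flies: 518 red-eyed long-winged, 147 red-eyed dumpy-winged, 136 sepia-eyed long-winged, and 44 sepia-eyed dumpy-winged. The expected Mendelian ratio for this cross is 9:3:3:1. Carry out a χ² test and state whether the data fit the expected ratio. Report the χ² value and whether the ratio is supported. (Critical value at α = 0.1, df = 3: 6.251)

Under the 9:3:3:1 hypothesis (Σ ratio = 16, N = 845):
  red-eyed long-winged: 845 × 9/16 = 475.3125
  red-eyed dumpy-winged: 845 × 3/16 = 158.4375
  sepia-eyed long-winged: 845 × 3/16 = 158.4375
  sepia-eyed dumpy-winged: 845 × 1/16 = 52.8125
χ² = Σ (O − E)² / E
  red-eyed long-winged: (518 − 475.3125)² / 475.3125 = 3.8337
  red-eyed dumpy-winged: (147 − 158.4375)² / 158.4375 = 0.8257
  sepia-eyed long-winged: (136 − 158.4375)² / 158.4375 = 3.1775
  sepia-eyed dumpy-winged: (44 − 52.8125)² / 52.8125 = 1.4705
χ² = 3.8337 + 0.8257 + 3.1775 + 1.4705 = 9.3074 ≈ 9.307
Degrees of freedom = 4 − 1 = 3; critical value at α = 0.1 is 6.251.
Since 9.307 > 6.251, we reject the null hypothesis — the data do not fit the 9:3:3:1 ratio.

9.307; not consistent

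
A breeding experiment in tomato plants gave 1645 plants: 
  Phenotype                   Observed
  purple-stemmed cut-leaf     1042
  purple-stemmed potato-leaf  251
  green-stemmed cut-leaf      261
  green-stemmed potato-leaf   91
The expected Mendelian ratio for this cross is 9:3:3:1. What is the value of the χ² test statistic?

34.064

Total ratio parts = 16. Expected numbers out of 1645:
  purple-stemmed cut-leaf: 1645 × 9/16 = 925.3125
  purple-stemmed potato-leaf: 1645 × 3/16 = 308.4375
  green-stemmed cut-leaf: 1645 × 3/16 = 308.4375
  green-stemmed potato-leaf: 1645 × 1/16 = 102.8125
χ² = Σ (O − E)² / E
  purple-stemmed cut-leaf: (1042 − 925.3125)² / 925.3125 = 14.7150
  purple-stemmed potato-leaf: (251 − 308.4375)² / 308.4375 = 10.6961
  green-stemmed cut-leaf: (261 − 308.4375)² / 308.4375 = 7.2959
  green-stemmed potato-leaf: (91 − 102.8125)² / 102.8125 = 1.3572
χ² = 14.7150 + 10.6961 + 7.2959 + 1.3572 = 34.0642 ≈ 34.064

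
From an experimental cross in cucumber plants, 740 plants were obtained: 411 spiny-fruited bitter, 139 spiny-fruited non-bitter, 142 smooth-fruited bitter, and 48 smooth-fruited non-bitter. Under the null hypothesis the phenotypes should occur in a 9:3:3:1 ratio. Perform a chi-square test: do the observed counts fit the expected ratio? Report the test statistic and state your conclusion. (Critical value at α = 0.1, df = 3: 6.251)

Total ratio parts = 16. Expected numbers out of 740:
  spiny-fruited bitter: 740 × 9/16 = 416.25
  spiny-fruited non-bitter: 740 × 3/16 = 138.75
  smooth-fruited bitter: 740 × 3/16 = 138.75
  smooth-fruited non-bitter: 740 × 1/16 = 46.25
χ² = Σ (O − E)² / E
  spiny-fruited bitter: (411 − 416.25)² / 416.25 = 0.0662
  spiny-fruited non-bitter: (139 − 138.75)² / 138.75 = 0.0005
  smooth-fruited bitter: (142 − 138.75)² / 138.75 = 0.0761
  smooth-fruited non-bitter: (48 − 46.25)² / 46.25 = 0.0662
χ² = 0.0662 + 0.0005 + 0.0761 + 0.0662 = 0.209
Degrees of freedom = 4 − 1 = 3; critical value at α = 0.1 is 6.251.
Since 0.209 < 6.251, we fail to reject the null hypothesis — the data are consistent with the 9:3:3:1 ratio.

0.209; consistent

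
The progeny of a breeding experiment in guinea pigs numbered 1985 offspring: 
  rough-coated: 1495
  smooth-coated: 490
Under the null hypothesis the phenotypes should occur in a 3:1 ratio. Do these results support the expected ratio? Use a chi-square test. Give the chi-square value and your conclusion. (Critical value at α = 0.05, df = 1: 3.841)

0.105; consistent

Under the 3:1 hypothesis (Σ ratio = 4, N = 1985):
  rough-coated: 1985 × 3/4 = 1488.75
  smooth-coated: 1985 × 1/4 = 496.25
χ² = Σ (O − E)² / E
  rough-coated: (1495 − 1488.75)² / 1488.75 = 0.0262
  smooth-coated: (490 − 496.25)² / 496.25 = 0.0787
χ² = 0.0262 + 0.0787 = 0.1049 ≈ 0.105
Degrees of freedom = 2 − 1 = 1; critical value at α = 0.05 is 3.841.
Since 0.105 < 3.841, we fail to reject the null hypothesis — the data are consistent with the 3:1 ratio.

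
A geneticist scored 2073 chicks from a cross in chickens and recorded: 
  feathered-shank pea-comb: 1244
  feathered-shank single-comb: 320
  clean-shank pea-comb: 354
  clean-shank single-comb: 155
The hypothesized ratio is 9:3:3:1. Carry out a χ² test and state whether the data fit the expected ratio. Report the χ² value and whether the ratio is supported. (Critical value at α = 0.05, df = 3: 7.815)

Total ratio parts = 16. Expected numbers out of 2073:
  feathered-shank pea-comb: 2073 × 9/16 = 1166.0625
  feathered-shank single-comb: 2073 × 3/16 = 388.6875
  clean-shank pea-comb: 2073 × 3/16 = 388.6875
  clean-shank single-comb: 2073 × 1/16 = 129.5625
χ² = Σ (O − E)² / E
  feathered-shank pea-comb: (1244 − 1166.0625)² / 1166.0625 = 5.2092
  feathered-shank single-comb: (320 − 388.6875)² / 388.6875 = 12.1382
  clean-shank pea-comb: (354 − 388.6875)² / 388.6875 = 3.0956
  clean-shank single-comb: (155 − 129.5625)² / 129.5625 = 4.9942
χ² = 5.2092 + 12.1382 + 3.0956 + 4.9942 = 25.4372 ≈ 25.437
Degrees of freedom = 4 − 1 = 3; critical value at α = 0.05 is 7.815.
Since 25.437 > 7.815, we reject the null hypothesis — the data do not fit the 9:3:3:1 ratio.

25.437; not consistent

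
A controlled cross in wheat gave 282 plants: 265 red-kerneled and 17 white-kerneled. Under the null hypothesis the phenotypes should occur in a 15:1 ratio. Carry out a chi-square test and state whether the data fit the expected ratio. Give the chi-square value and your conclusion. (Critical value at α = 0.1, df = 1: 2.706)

0.024; consistent

Total ratio parts = 16. Expected numbers out of 282:
  red-kerneled: 282 × 15/16 = 264.375
  white-kerneled: 282 × 1/16 = 17.625
χ² = Σ (O − E)² / E
  red-kerneled: (265 − 264.375)² / 264.375 = 0.0015
  white-kerneled: (17 − 17.625)² / 17.625 = 0.0222
χ² = 0.0015 + 0.0222 = 0.0237 ≈ 0.024
Degrees of freedom = 2 − 1 = 1; critical value at α = 0.1 is 2.706.
Since 0.024 < 2.706, we fail to reject the null hypothesis — the data are consistent with the 15:1 ratio.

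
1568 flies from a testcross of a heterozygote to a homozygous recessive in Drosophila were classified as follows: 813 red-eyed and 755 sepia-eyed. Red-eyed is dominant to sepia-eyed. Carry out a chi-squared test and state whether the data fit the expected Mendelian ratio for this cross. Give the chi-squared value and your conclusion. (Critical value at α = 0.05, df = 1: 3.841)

A testcross of a heterozygote (Aa × aa) gives a 1:1 phenotypic ratio.
Expected counts for N = 1568 under a 1:1 ratio (total parts = 2):
  red-eyed: 1568 × 1/2 = 784
  sepia-eyed: 1568 × 1/2 = 784
χ² = Σ (O − E)² / E
  red-eyed: (813 − 784)² / 784 = 1.0727
  sepia-eyed: (755 − 784)² / 784 = 1.0727
χ² = 1.0727 + 1.0727 = 2.1454 ≈ 2.145
Degrees of freedom = 2 − 1 = 1; critical value at α = 0.05 is 3.841.
Since 2.145 < 3.841, we fail to reject the null hypothesis — the data are consistent with the 1:1 ratio.

2.145; consistent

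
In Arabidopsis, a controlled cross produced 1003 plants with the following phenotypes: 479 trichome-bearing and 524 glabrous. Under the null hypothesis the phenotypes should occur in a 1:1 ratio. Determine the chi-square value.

Expected counts for N = 1003 under a 1:1 ratio (total parts = 2):
  trichome-bearing: 1003 × 1/2 = 501.5
  glabrous: 1003 × 1/2 = 501.5
χ² = Σ (O − E)² / E
  trichome-bearing: (479 − 501.5)² / 501.5 = 1.0095
  glabrous: (524 − 501.5)² / 501.5 = 1.0095
χ² = 1.0095 + 1.0095 = 2.019

2.019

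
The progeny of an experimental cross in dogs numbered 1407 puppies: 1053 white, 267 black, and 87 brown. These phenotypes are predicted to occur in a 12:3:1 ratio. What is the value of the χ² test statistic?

0.053

The 12:3:1 ratio has 16 parts, so with N = 1407 the expected counts are:
  white: 1407 × 12/16 = 1055.25
  black: 1407 × 3/16 = 263.8125
  brown: 1407 × 1/16 = 87.9375
χ² = Σ (O − E)² / E
  white: (1053 − 1055.25)² / 1055.25 = 0.0048
  black: (267 − 263.8125)² / 263.8125 = 0.0385
  brown: (87 − 87.9375)² / 87.9375 = 0.0100
χ² = 0.0048 + 0.0385 + 0.0100 = 0.0533 ≈ 0.053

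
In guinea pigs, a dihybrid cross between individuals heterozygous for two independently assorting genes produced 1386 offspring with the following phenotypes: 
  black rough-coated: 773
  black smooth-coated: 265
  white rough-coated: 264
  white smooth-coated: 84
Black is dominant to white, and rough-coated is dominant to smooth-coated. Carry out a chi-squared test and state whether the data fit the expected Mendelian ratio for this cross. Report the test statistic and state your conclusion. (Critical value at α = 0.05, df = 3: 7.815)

0.302; consistent

A dihybrid F₂ with independent assortment and complete dominance at both loci gives a 9:3:3:1 phenotypic ratio.
The 9:3:3:1 ratio has 16 parts, so with N = 1386 the expected counts are:
  black rough-coated: 1386 × 9/16 = 779.625
  black smooth-coated: 1386 × 3/16 = 259.875
  white rough-coated: 1386 × 3/16 = 259.875
  white smooth-coated: 1386 × 1/16 = 86.625
χ² = Σ (O − E)² / E
  black rough-coated: (773 − 779.625)² / 779.625 = 0.0563
  black smooth-coated: (265 − 259.875)² / 259.875 = 0.1011
  white rough-coated: (264 − 259.875)² / 259.875 = 0.0655
  white smooth-coated: (84 − 86.625)² / 86.625 = 0.0795
χ² = 0.0563 + 0.1011 + 0.0655 + 0.0795 = 0.3024 ≈ 0.302
Degrees of freedom = 4 − 1 = 3; critical value at α = 0.05 is 7.815.
Since 0.302 < 7.815, we fail to reject the null hypothesis — the data are consistent with the 9:3:3:1 ratio.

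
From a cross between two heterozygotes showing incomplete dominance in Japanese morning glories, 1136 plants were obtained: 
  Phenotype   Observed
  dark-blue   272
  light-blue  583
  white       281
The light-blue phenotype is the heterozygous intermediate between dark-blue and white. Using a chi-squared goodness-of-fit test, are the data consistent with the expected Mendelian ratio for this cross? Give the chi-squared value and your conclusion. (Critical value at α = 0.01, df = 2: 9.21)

0.935; consistent

With incomplete dominance, a heterozygote × heterozygote cross gives a 1:2:1 phenotypic ratio.
Expected counts for N = 1136 under a 1:2:1 ratio (total parts = 4):
  dark-blue: 1136 × 1/4 = 284
  light-blue: 1136 × 2/4 = 568
  white: 1136 × 1/4 = 284
χ² = Σ (O − E)² / E
  dark-blue: (272 − 284)² / 284 = 0.5070
  light-blue: (583 − 568)² / 568 = 0.3961
  white: (281 − 284)² / 284 = 0.0317
χ² = 0.5070 + 0.3961 + 0.0317 = 0.9348 ≈ 0.935
Degrees of freedom = 3 − 1 = 2; critical value at α = 0.01 is 9.21.
Since 0.935 < 9.21, we fail to reject the null hypothesis — the data are consistent with the 1:2:1 ratio.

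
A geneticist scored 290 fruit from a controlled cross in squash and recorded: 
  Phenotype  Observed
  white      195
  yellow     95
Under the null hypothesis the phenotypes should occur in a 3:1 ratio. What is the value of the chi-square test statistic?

Under the 3:1 hypothesis (Σ ratio = 4, N = 290):
  white: 290 × 3/4 = 217.5
  yellow: 290 × 1/4 = 72.5
χ² = Σ (O − E)² / E
  white: (195 − 217.5)² / 217.5 = 2.3276
  yellow: (95 − 72.5)² / 72.5 = 6.9828
χ² = 2.3276 + 6.9828 = 9.3104 ≈ 9.310

9.310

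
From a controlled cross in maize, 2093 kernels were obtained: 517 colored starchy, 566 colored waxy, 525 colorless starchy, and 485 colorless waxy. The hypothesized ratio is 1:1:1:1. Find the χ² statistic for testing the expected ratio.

Expected counts for N = 2093 under a 1:1:1:1 ratio (total parts = 4):
  colored starchy: 2093 × 1/4 = 523.25
  colored waxy: 2093 × 1/4 = 523.25
  colorless starchy: 2093 × 1/4 = 523.25
  colorless waxy: 2093 × 1/4 = 523.25
χ² = Σ (O − E)² / E
  colored starchy: (517 − 523.25)² / 523.25 = 0.0747
  colored waxy: (566 − 523.25)² / 523.25 = 3.4927
  colorless starchy: (525 − 523.25)² / 523.25 = 0.0059
  colorless waxy: (485 − 523.25)² / 523.25 = 2.7961
χ² = 0.0747 + 3.4927 + 0.0059 + 2.7961 = 6.3694 ≈ 6.369

6.369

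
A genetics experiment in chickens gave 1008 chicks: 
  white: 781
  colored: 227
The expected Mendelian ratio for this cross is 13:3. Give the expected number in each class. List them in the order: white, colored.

819, 189

Under the 13:3 hypothesis (Σ ratio = 16, N = 1008):
  white: 1008 × 13/16 = 819
  colored: 1008 × 3/16 = 189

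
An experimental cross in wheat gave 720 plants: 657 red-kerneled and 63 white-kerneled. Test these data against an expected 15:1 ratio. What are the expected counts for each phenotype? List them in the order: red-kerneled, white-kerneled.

Expected counts for N = 720 under a 15:1 ratio (total parts = 16):
  red-kerneled: 720 × 15/16 = 675
  white-kerneled: 720 × 1/16 = 45

675, 45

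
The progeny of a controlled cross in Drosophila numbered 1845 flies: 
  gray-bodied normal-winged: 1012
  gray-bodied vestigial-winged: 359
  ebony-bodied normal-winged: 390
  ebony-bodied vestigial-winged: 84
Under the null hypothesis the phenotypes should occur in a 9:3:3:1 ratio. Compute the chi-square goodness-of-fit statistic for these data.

Expected counts for N = 1845 under a 9:3:3:1 ratio (total parts = 16):
  gray-bodied normal-winged: 1845 × 9/16 = 1037.8125
  gray-bodied vestigial-winged: 1845 × 3/16 = 345.9375
  ebony-bodied normal-winged: 1845 × 3/16 = 345.9375
  ebony-bodied vestigial-winged: 1845 × 1/16 = 115.3125
χ² = Σ (O − E)² / E
  gray-bodied normal-winged: (1012 − 1037.8125)² / 1037.8125 = 0.6420
  gray-bodied vestigial-winged: (359 − 345.9375)² / 345.9375 = 0.4932
  ebony-bodied normal-winged: (390 − 345.9375)² / 345.9375 = 5.6123
  ebony-bodied vestigial-winged: (84 − 115.3125)² / 115.3125 = 8.5027
χ² = 0.6420 + 0.4932 + 5.6123 + 8.5027 = 15.2502 ≈ 15.250

15.250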